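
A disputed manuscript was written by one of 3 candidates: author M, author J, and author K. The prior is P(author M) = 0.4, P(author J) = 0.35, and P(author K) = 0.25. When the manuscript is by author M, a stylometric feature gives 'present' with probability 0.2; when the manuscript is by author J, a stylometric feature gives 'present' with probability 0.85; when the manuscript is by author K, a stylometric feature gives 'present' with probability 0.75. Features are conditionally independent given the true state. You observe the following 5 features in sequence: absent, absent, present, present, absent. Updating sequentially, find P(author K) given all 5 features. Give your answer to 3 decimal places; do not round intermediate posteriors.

After 'absent': normaliser = 0.8·0.4000 + 0.15·0.3500 + 0.25·0.2500; P(author M) ≈ 0.7356, P(author J) ≈ 0.1207, P(author K) ≈ 0.1437
After 'absent': normaliser = 0.8·0.7356 + 0.15·0.1207 + 0.25·0.1437; P(author M) ≈ 0.9159, P(author J) ≈ 0.0282, P(author K) ≈ 0.0559
After 'present': normaliser = 0.2·0.9159 + 0.85·0.0282 + 0.75·0.0559; P(author M) ≈ 0.7355, P(author J) ≈ 0.0962, P(author K) ≈ 0.1683
After 'present': normaliser = 0.2·0.7355 + 0.85·0.0962 + 0.75·0.1683; P(author M) ≈ 0.4143, P(author J) ≈ 0.2302, P(author K) ≈ 0.3556
After 'absent': normaliser = 0.8·0.4143 + 0.15·0.2302 + 0.25·0.3556; P(author M) ≈ 0.7286, P(author J) ≈ 0.0759, P(author K) ≈ 0.1954

0.195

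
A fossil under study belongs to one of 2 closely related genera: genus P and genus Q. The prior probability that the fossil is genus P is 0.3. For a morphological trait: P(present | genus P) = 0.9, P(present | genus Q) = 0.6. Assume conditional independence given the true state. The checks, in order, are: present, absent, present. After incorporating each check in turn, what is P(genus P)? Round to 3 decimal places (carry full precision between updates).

After 'present': P(genus P) = 0.9·0.3000 / (0.9·0.3000 + 0.6·0.7000) ≈ 0.3913
After 'absent': P(genus P) = 0.1·0.3913 / (0.1·0.3913 + 0.4·0.6087) ≈ 0.1385
After 'present': P(genus P) = 0.9·0.1385 / (0.9·0.1385 + 0.6·0.8615) ≈ 0.1942

0.194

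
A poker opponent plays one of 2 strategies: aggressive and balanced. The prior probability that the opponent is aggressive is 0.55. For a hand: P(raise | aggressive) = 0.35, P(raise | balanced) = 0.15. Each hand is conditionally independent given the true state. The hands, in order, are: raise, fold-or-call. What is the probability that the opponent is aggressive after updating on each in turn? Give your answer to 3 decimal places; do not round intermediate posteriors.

0.686

Each posterior becomes the prior for the next update.
After 'raise': P(aggressive) = 0.35·0.5500 / (0.35·0.5500 + 0.15·0.4500) ≈ 0.7404
After 'fold-or-call': P(aggressive) = 0.65·0.7404 / (0.65·0.7404 + 0.85·0.2596) ≈ 0.6856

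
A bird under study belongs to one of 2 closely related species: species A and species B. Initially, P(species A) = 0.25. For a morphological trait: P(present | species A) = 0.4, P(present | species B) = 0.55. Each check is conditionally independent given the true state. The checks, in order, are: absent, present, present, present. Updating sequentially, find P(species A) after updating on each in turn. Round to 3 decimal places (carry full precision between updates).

0.146

After 'absent': P(species A) = 0.6·0.2500 / (0.6·0.2500 + 0.45·0.7500) ≈ 0.3077
After 'present': P(species A) = 0.4·0.3077 / (0.4·0.3077 + 0.55·0.6923) ≈ 0.2443
After 'present': P(species A) = 0.4·0.2443 / (0.4·0.2443 + 0.55·0.7557) ≈ 0.1903
After 'present': P(species A) = 0.4·0.1903 / (0.4·0.1903 + 0.55·0.8097) ≈ 0.1460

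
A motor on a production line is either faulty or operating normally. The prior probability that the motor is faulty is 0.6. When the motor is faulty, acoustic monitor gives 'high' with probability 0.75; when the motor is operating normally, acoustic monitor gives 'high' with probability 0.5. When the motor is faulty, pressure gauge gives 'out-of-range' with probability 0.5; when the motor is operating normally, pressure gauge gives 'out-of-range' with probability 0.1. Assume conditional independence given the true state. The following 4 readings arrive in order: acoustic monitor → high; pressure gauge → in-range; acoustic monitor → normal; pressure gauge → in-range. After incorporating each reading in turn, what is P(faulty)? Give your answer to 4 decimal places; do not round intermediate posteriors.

After acoustic monitor='high': P(faulty) = 0.75·0.6000 / (0.75·0.6000 + 0.5·0.4000) ≈ 0.6923
After pressure gauge='in-range': P(faulty) = 0.5·0.6923 / (0.5·0.6923 + 0.9·0.3077) ≈ 0.5556
After acoustic monitor='normal': P(faulty) = 0.25·0.5556 / (0.25·0.5556 + 0.5·0.4444) ≈ 0.3846
After pressure gauge='in-range': P(faulty) = 0.5·0.3846 / (0.5·0.3846 + 0.9·0.6154) ≈ 0.2577

0.2577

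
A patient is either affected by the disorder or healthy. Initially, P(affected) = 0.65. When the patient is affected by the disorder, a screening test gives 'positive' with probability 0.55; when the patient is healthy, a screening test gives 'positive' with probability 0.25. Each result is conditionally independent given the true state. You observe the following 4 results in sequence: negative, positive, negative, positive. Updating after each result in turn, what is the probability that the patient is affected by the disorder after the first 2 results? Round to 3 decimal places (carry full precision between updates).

Apply Bayes' rule sequentially, carrying P(affected) forward.
After 'negative': P(affected) = 0.45·0.6500 / (0.45·0.6500 + 0.75·0.3500) ≈ 0.5270
After 'positive': P(affected) = 0.55·0.5270 / (0.55·0.5270 + 0.25·0.4730) ≈ 0.7103

0.710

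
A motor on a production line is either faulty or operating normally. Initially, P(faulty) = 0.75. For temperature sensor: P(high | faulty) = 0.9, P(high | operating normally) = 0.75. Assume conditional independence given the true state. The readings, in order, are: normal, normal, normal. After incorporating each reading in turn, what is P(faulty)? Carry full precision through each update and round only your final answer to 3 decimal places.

After 'normal': P(faulty) = 0.1·0.7500 / (0.1·0.7500 + 0.25·0.2500) ≈ 0.5455
After 'normal': P(faulty) = 0.1·0.5455 / (0.1·0.5455 + 0.25·0.4545) ≈ 0.3243
After 'normal': P(faulty) = 0.1·0.3243 / (0.1·0.3243 + 0.25·0.6757) ≈ 0.1611

0.161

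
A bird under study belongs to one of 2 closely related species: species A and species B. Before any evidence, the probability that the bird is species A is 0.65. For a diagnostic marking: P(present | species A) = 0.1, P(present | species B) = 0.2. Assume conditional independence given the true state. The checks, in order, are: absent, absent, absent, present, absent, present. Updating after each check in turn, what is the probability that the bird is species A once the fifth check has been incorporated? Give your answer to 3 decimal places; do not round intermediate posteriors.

After 'absent': P(species A) = 0.9·0.6500 / (0.9·0.6500 + 0.8·0.3500) ≈ 0.6763
After 'absent': P(species A) = 0.9·0.6763 / (0.9·0.6763 + 0.8·0.3237) ≈ 0.7015
After 'absent': P(species A) = 0.9·0.7015 / (0.9·0.7015 + 0.8·0.2985) ≈ 0.7256
After 'present': P(species A) = 0.1·0.7256 / (0.1·0.7256 + 0.2·0.2744) ≈ 0.5694
After 'absent': P(species A) = 0.9·0.5694 / (0.9·0.5694 + 0.8·0.4306) ≈ 0.5980

0.598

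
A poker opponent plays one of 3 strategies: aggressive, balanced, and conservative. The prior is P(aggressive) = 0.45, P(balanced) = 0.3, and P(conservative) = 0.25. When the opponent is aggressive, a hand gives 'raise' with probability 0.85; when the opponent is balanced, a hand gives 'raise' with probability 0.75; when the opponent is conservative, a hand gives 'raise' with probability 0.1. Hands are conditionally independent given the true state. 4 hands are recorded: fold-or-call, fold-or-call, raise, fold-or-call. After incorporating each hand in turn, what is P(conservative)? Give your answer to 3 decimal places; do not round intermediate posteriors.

0.791

After 'fold-or-call': normaliser = 0.15·0.4500 + 0.25·0.3000 + 0.9·0.2500; P(aggressive) ≈ 0.1837, P(balanced) ≈ 0.2041, P(conservative) ≈ 0.6122
After 'fold-or-call': normaliser = 0.15·0.1837 + 0.25·0.2041 + 0.9·0.6122; P(aggressive) ≈ 0.0438, P(balanced) ≈ 0.0810, P(conservative) ≈ 0.8752
After 'raise': normaliser = 0.85·0.0438 + 0.75·0.0810 + 0.1·0.8752; P(aggressive) ≈ 0.2005, P(balanced) ≈ 0.3277, P(conservative) ≈ 0.4718
After 'fold-or-call': normaliser = 0.15·0.2005 + 0.25·0.3277 + 0.9·0.4718; P(aggressive) ≈ 0.0561, P(balanced) ≈ 0.1526, P(conservative) ≈ 0.7913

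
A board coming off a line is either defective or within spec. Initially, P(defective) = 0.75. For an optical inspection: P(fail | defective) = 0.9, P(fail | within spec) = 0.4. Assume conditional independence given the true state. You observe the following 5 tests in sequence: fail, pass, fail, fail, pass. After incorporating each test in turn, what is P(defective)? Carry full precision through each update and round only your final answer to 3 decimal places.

0.487

After 'fail': P(defective) = 0.9·0.7500 / (0.9·0.7500 + 0.4·0.2500) ≈ 0.8710
After 'pass': P(defective) = 0.1·0.8710 / (0.1·0.8710 + 0.6·0.1290) ≈ 0.5294
After 'fail': P(defective) = 0.9·0.5294 / (0.9·0.5294 + 0.4·0.4706) ≈ 0.7168
After 'fail': P(defective) = 0.9·0.7168 / (0.9·0.7168 + 0.4·0.2832) ≈ 0.8506
After 'pass': P(defective) = 0.1·0.8506 / (0.1·0.8506 + 0.6·0.1494) ≈ 0.4870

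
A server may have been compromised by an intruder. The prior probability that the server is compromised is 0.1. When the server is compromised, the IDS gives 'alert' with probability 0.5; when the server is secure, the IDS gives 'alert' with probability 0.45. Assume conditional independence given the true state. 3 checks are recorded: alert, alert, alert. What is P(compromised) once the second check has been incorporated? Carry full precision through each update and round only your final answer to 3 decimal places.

After 'alert': P(compromised) = 0.5·0.1000 / (0.5·0.1000 + 0.45·0.9000) ≈ 0.1099
After 'alert': P(compromised) = 0.5·0.1099 / (0.5·0.1099 + 0.45·0.8901) ≈ 0.1206

0.121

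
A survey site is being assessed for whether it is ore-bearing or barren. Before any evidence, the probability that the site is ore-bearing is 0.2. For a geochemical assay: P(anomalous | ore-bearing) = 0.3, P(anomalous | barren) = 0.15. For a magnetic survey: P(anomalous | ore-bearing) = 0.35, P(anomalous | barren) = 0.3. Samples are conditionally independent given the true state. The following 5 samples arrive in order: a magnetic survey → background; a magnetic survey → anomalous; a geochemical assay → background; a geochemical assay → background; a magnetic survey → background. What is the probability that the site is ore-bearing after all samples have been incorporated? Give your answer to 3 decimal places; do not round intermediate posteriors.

After a magnetic survey='background': P(ore) = 0.65·0.2000 / (0.65·0.2000 + 0.7·0.8000) ≈ 0.1884
After a magnetic survey='anomalous': P(ore) = 0.35·0.1884 / (0.35·0.1884 + 0.3·0.8116) ≈ 0.2131
After a geochemical assay='background': P(ore) = 0.7·0.2131 / (0.7·0.2131 + 0.85·0.7869) ≈ 0.1824
After a geochemical assay='background': P(ore) = 0.7·0.1824 / (0.7·0.1824 + 0.85·0.8176) ≈ 0.1552
After a magnetic survey='background': P(ore) = 0.65·0.1552 / (0.65·0.1552 + 0.7·0.8448) ≈ 0.1457

0.146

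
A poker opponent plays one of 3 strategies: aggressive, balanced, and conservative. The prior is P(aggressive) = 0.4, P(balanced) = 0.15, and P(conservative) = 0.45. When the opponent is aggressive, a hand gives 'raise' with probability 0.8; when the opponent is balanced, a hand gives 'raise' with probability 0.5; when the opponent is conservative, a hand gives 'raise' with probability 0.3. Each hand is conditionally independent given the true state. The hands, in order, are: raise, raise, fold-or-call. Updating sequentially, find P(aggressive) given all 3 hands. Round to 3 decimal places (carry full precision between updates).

After 'raise': normaliser = 0.8·0.4000 + 0.5·0.1500 + 0.3·0.4500; P(aggressive) ≈ 0.6038, P(balanced) ≈ 0.1415, P(conservative) ≈ 0.2547
After 'raise': normaliser = 0.8·0.6038 + 0.5·0.1415 + 0.3·0.2547; P(aggressive) ≈ 0.7665, P(balanced) ≈ 0.1123, P(conservative) ≈ 0.1213
After 'fold-or-call': normaliser = 0.2·0.7665 + 0.5·0.1123 + 0.7·0.1213; P(aggressive) ≈ 0.5209, P(balanced) ≈ 0.1907, P(conservative) ≈ 0.2884

0.521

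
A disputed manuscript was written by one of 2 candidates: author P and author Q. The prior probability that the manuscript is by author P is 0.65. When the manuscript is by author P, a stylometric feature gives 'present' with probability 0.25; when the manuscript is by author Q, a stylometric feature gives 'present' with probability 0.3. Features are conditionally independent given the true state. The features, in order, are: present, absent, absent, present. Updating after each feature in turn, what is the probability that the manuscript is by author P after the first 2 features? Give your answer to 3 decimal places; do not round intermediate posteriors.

0.624

Apply Bayes' rule sequentially, carrying P(author P) forward.
After 'present': P(author P) = 0.25·0.6500 / (0.25·0.6500 + 0.3·0.3500) ≈ 0.6075
After 'absent': P(author P) = 0.75·0.6075 / (0.75·0.6075 + 0.7·0.3925) ≈ 0.6238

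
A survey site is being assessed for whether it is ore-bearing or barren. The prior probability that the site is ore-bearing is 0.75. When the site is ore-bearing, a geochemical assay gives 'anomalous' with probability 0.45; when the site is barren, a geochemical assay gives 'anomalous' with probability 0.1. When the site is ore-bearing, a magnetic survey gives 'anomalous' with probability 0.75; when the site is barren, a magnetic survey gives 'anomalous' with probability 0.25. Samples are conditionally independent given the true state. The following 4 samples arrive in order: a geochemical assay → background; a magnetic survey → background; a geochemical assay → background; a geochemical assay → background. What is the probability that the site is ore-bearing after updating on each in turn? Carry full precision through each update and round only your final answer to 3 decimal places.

0.186

After a geochemical assay='background': P(ore) = 0.55·0.7500 / (0.55·0.7500 + 0.9·0.2500) ≈ 0.6471
After a magnetic survey='background': P(ore) = 0.25·0.6471 / (0.25·0.6471 + 0.75·0.3529) ≈ 0.3793
After a geochemical assay='background': P(ore) = 0.55·0.3793 / (0.55·0.3793 + 0.9·0.6207) ≈ 0.2719
After a geochemical assay='background': P(ore) = 0.55·0.2719 / (0.55·0.2719 + 0.9·0.7281) ≈ 0.1858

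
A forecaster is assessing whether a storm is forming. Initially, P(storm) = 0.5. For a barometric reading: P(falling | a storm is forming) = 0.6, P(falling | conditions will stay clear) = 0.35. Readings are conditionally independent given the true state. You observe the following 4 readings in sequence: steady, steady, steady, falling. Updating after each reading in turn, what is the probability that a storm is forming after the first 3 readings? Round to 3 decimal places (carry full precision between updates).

0.189

Each posterior becomes the prior for the next update.
After 'steady': P(storm) = 0.4·0.5000 / (0.4·0.5000 + 0.65·0.5000) ≈ 0.3810
After 'steady': P(storm) = 0.4·0.3810 / (0.4·0.3810 + 0.65·0.6190) ≈ 0.2747
After 'steady': P(storm) = 0.4·0.2747 / (0.4·0.2747 + 0.65·0.7253) ≈ 0.1890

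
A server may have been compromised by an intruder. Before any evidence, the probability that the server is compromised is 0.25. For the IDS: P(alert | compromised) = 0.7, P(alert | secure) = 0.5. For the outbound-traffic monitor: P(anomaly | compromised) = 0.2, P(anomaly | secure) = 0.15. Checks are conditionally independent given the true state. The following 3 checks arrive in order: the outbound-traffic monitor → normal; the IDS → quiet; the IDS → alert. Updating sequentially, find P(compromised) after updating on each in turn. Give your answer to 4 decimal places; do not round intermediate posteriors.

0.2086

After the outbound-traffic monitor='normal': P(compromised) = 0.8·0.2500 / (0.8·0.2500 + 0.85·0.7500) ≈ 0.2388
After the IDS='quiet': P(compromised) = 0.3·0.2388 / (0.3·0.2388 + 0.5·0.7612) ≈ 0.1584
After the IDS='alert': P(compromised) = 0.7·0.1584 / (0.7·0.1584 + 0.5·0.8416) ≈ 0.2086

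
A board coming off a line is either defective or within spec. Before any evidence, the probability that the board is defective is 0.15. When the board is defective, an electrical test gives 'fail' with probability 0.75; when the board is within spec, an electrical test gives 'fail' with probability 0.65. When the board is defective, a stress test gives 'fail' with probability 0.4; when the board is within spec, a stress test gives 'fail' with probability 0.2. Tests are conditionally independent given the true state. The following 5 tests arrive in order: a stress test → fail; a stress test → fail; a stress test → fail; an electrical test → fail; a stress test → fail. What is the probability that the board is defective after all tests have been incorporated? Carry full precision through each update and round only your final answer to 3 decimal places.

0.765

After a stress test='fail': P(defective) = 0.4·0.1500 / (0.4·0.1500 + 0.2·0.8500) ≈ 0.2609
After a stress test='fail': P(defective) = 0.4·0.2609 / (0.4·0.2609 + 0.2·0.7391) ≈ 0.4138
After a stress test='fail': P(defective) = 0.4·0.4138 / (0.4·0.4138 + 0.2·0.5862) ≈ 0.5854
After an electrical test='fail': P(defective) = 0.75·0.5854 / (0.75·0.5854 + 0.65·0.4146) ≈ 0.6196
After a stress test='fail': P(defective) = 0.4·0.6196 / (0.4·0.6196 + 0.2·0.3804) ≈ 0.7651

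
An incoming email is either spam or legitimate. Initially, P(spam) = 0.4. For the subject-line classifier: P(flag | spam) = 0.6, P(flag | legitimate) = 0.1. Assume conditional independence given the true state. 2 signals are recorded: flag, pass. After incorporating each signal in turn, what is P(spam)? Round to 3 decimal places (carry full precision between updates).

0.640

Each posterior becomes the prior for the next update.
After 'flag': P(spam) = 0.6·0.4000 / (0.6·0.4000 + 0.1·0.6000) ≈ 0.8000
After 'pass': P(spam) = 0.4·0.8000 / (0.4·0.8000 + 0.9·0.2000) ≈ 0.6400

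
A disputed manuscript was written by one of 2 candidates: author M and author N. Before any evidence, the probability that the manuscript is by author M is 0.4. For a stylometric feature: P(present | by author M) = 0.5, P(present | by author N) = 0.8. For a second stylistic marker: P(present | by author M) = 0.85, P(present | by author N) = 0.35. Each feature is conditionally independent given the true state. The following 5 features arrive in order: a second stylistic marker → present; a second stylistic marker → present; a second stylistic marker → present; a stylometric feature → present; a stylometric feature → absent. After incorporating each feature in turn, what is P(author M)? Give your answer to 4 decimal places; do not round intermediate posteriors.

0.9372

Each posterior becomes the prior for the next update.
After a second stylistic marker='present': P(author M) = 0.85·0.4000 / (0.85·0.4000 + 0.35·0.6000) ≈ 0.6182
After a second stylistic marker='present': P(author M) = 0.85·0.6182 / (0.85·0.6182 + 0.35·0.3818) ≈ 0.7972
After a second stylistic marker='present': P(author M) = 0.85·0.7972 / (0.85·0.7972 + 0.35·0.2028) ≈ 0.9052
After a stylometric feature='present': P(author M) = 0.5·0.9052 / (0.5·0.9052 + 0.8·0.0948) ≈ 0.8565
After a stylometric feature='absent': P(author M) = 0.5·0.8565 / (0.5·0.8565 + 0.2·0.1435) ≈ 0.9372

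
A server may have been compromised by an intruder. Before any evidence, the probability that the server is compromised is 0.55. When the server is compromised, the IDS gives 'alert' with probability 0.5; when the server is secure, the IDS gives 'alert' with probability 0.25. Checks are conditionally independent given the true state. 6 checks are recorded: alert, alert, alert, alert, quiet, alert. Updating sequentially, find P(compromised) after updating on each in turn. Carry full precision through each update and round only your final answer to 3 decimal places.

0.963

After 'alert': P(compromised) = 0.5·0.5500 / (0.5·0.5500 + 0.25·0.4500) ≈ 0.7097
After 'alert': P(compromised) = 0.5·0.7097 / (0.5·0.7097 + 0.25·0.2903) ≈ 0.8302
After 'alert': P(compromised) = 0.5·0.8302 / (0.5·0.8302 + 0.25·0.1698) ≈ 0.9072
After 'alert': P(compromised) = 0.5·0.9072 / (0.5·0.9072 + 0.25·0.0928) ≈ 0.9514
After 'quiet': P(compromised) = 0.5·0.9514 / (0.5·0.9514 + 0.75·0.0486) ≈ 0.9288
After 'alert': P(compromised) = 0.5·0.9288 / (0.5·0.9288 + 0.25·0.0712) ≈ 0.9631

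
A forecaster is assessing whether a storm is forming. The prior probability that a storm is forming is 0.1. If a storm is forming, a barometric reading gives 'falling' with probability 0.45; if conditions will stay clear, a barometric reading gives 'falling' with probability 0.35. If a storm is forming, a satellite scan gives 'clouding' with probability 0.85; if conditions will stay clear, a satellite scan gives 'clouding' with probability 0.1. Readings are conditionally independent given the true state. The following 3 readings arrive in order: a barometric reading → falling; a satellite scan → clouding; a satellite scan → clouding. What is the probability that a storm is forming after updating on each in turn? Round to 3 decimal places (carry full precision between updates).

0.912

After a barometric reading='falling': P(storm) = 0.45·0.1000 / (0.45·0.1000 + 0.35·0.9000) ≈ 0.1250
After a satellite scan='clouding': P(storm) = 0.85·0.1250 / (0.85·0.1250 + 0.1·0.8750) ≈ 0.5484
After a satellite scan='clouding': P(storm) = 0.85·0.5484 / (0.85·0.5484 + 0.1·0.4516) ≈ 0.9117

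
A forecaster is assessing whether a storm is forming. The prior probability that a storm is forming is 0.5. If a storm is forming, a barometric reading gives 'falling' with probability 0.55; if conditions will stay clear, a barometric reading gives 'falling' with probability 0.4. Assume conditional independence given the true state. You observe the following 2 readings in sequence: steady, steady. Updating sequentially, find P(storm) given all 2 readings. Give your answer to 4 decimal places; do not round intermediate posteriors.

0.3600

After 'steady': P(storm) = 0.45·0.5000 / (0.45·0.5000 + 0.6·0.5000) ≈ 0.4286
After 'steady': P(storm) = 0.45·0.4286 / (0.45·0.4286 + 0.6·0.5714) ≈ 0.3600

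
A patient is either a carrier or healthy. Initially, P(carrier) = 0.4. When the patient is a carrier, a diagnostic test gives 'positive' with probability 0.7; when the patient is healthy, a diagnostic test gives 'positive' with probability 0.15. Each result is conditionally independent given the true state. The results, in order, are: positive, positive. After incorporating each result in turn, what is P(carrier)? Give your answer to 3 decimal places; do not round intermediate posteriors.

After 'positive': P(carrier) = 0.7·0.4000 / (0.7·0.4000 + 0.15·0.6000) ≈ 0.7568
After 'positive': P(carrier) = 0.7·0.7568 / (0.7·0.7568 + 0.15·0.2432) ≈ 0.9356

0.936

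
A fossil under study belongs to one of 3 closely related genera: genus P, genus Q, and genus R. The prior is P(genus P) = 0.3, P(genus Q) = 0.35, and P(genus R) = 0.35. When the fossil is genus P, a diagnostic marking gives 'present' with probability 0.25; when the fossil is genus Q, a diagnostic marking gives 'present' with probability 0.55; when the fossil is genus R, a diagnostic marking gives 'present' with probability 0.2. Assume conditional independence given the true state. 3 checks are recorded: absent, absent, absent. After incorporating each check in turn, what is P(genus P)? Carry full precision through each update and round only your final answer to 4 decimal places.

0.3748

After 'absent': normaliser = 0.75·0.3000 + 0.45·0.3500 + 0.8·0.3500; P(genus P) ≈ 0.3396, P(genus Q) ≈ 0.2377, P(genus R) ≈ 0.4226
After 'absent': normaliser = 0.75·0.3396 + 0.45·0.2377 + 0.8·0.4226; P(genus P) ≈ 0.3640, P(genus Q) ≈ 0.1529, P(genus R) ≈ 0.4831
After 'absent': normaliser = 0.75·0.3640 + 0.45·0.1529 + 0.8·0.4831; P(genus P) ≈ 0.3748, P(genus Q) ≈ 0.0945, P(genus R) ≈ 0.5307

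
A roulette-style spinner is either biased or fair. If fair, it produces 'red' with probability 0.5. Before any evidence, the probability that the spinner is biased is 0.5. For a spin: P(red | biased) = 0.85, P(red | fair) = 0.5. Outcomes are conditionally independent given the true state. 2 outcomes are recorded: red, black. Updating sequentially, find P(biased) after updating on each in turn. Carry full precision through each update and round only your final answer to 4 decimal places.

After 'red': P(biased) = 0.85·0.5000 / (0.85·0.5000 + 0.5·0.5000) ≈ 0.6296
After 'black': P(biased) = 0.15·0.6296 / (0.15·0.6296 + 0.5·0.3704) ≈ 0.3377

0.3377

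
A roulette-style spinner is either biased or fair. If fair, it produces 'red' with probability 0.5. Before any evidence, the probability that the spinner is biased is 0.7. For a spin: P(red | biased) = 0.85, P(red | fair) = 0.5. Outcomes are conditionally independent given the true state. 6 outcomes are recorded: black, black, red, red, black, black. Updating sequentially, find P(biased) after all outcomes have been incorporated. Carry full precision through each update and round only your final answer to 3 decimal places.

Apply Bayes' rule sequentially, carrying P(biased) forward.
After 'black': P(biased) = 0.15·0.7000 / (0.15·0.7000 + 0.5·0.3000) ≈ 0.4118
After 'black': P(biased) = 0.15·0.4118 / (0.15·0.4118 + 0.5·0.5882) ≈ 0.1736
After 'red': P(biased) = 0.85·0.1736 / (0.85·0.1736 + 0.5·0.8264) ≈ 0.2631
After 'red': P(biased) = 0.85·0.2631 / (0.85·0.2631 + 0.5·0.7369) ≈ 0.3777
After 'black': P(biased) = 0.15·0.3777 / (0.15·0.3777 + 0.5·0.6223) ≈ 0.1540
After 'black': P(biased) = 0.15·0.1540 / (0.15·0.1540 + 0.5·0.8460) ≈ 0.0518

0.052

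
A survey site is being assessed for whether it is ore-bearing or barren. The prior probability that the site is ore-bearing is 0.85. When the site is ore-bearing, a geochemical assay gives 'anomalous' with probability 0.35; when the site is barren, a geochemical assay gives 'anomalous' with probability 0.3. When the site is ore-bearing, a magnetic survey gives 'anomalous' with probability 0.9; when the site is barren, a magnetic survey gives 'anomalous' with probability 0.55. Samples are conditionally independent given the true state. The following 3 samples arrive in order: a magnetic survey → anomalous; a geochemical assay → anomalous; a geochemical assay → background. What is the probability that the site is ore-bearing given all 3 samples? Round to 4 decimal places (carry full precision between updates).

0.9095

After a magnetic survey='anomalous': P(ore) = 0.9·0.8500 / (0.9·0.8500 + 0.55·0.1500) ≈ 0.9027
After a geochemical assay='anomalous': P(ore) = 0.35·0.9027 / (0.35·0.9027 + 0.3·0.0973) ≈ 0.9154
After a geochemical assay='background': P(ore) = 0.65·0.9154 / (0.65·0.9154 + 0.7·0.0846) ≈ 0.9095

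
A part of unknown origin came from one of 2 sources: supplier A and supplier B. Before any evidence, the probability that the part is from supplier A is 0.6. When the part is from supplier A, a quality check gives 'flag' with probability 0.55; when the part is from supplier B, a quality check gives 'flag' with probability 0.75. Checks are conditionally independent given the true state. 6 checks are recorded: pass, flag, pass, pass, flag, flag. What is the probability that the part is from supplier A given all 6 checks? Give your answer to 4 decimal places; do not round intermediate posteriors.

Apply Bayes' rule sequentially, carrying P(supplier A) forward.
After 'pass': P(supplier A) = 0.45·0.6000 / (0.45·0.6000 + 0.25·0.4000) ≈ 0.7297
After 'flag': P(supplier A) = 0.55·0.7297 / (0.55·0.7297 + 0.75·0.2703) ≈ 0.6644
After 'pass': P(supplier A) = 0.45·0.6644 / (0.45·0.6644 + 0.25·0.3356) ≈ 0.7809
After 'pass': P(supplier A) = 0.45·0.7809 / (0.45·0.7809 + 0.25·0.2191) ≈ 0.8651
After 'flag': P(supplier A) = 0.55·0.8651 / (0.55·0.8651 + 0.75·0.1349) ≈ 0.8247
After 'flag': P(supplier A) = 0.55·0.8247 / (0.55·0.8247 + 0.75·0.1753) ≈ 0.7753

0.7753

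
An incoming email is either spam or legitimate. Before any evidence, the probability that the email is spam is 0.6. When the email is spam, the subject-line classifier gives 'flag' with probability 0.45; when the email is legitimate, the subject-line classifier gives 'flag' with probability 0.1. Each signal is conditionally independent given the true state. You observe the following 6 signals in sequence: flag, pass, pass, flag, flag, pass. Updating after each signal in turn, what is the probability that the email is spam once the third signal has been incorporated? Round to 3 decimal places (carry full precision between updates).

0.716

After 'flag': P(spam) = 0.45·0.6000 / (0.45·0.6000 + 0.1·0.4000) ≈ 0.8710
After 'pass': P(spam) = 0.55·0.8710 / (0.55·0.8710 + 0.9·0.1290) ≈ 0.8049
After 'pass': P(spam) = 0.55·0.8049 / (0.55·0.8049 + 0.9·0.1951) ≈ 0.7160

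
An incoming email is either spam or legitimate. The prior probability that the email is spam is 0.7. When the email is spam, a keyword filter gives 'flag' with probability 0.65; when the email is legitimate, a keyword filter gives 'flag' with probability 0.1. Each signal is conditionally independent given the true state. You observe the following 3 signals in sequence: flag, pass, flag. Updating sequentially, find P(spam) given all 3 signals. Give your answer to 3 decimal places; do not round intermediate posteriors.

0.975

After 'flag': P(spam) = 0.65·0.7000 / (0.65·0.7000 + 0.1·0.3000) ≈ 0.9381
After 'pass': P(spam) = 0.35·0.9381 / (0.35·0.9381 + 0.9·0.0619) ≈ 0.8550
After 'flag': P(spam) = 0.65·0.8550 / (0.65·0.8550 + 0.1·0.1450) ≈ 0.9746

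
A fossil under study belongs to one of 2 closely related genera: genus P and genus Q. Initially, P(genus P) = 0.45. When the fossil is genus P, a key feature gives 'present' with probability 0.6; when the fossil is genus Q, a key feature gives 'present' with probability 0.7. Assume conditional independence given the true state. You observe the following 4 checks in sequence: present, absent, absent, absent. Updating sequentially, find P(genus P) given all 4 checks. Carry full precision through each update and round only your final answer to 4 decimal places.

After 'present': P(genus P) = 0.6·0.4500 / (0.6·0.4500 + 0.7·0.5500) ≈ 0.4122
After 'absent': P(genus P) = 0.4·0.4122 / (0.4·0.4122 + 0.3·0.5878) ≈ 0.4832
After 'absent': P(genus P) = 0.4·0.4832 / (0.4·0.4832 + 0.3·0.5168) ≈ 0.5549
After 'absent': P(genus P) = 0.4·0.5549 / (0.4·0.5549 + 0.3·0.4451) ≈ 0.6244

0.6244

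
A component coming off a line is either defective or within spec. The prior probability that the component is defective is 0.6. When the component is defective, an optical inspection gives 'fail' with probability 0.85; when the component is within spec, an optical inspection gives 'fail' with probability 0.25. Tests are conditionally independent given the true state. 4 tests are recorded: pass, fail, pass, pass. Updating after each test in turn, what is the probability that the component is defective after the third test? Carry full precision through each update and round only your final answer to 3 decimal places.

0.169

After 'pass': P(defective) = 0.15·0.6000 / (0.15·0.6000 + 0.75·0.4000) ≈ 0.2308
After 'fail': P(defective) = 0.85·0.2308 / (0.85·0.2308 + 0.25·0.7692) ≈ 0.5050
After 'pass': P(defective) = 0.15·0.5050 / (0.15·0.5050 + 0.75·0.4950) ≈ 0.1694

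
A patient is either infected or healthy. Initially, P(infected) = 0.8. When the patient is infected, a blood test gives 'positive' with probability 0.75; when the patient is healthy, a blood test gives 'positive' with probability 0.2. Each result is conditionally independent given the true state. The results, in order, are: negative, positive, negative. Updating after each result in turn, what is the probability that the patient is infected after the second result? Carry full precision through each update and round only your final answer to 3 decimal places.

0.824

Apply Bayes' rule sequentially, carrying P(infected) forward.
After 'negative': P(infected) = 0.25·0.8000 / (0.25·0.8000 + 0.8·0.2000) ≈ 0.5556
After 'positive': P(infected) = 0.75·0.5556 / (0.75·0.5556 + 0.2·0.4444) ≈ 0.8242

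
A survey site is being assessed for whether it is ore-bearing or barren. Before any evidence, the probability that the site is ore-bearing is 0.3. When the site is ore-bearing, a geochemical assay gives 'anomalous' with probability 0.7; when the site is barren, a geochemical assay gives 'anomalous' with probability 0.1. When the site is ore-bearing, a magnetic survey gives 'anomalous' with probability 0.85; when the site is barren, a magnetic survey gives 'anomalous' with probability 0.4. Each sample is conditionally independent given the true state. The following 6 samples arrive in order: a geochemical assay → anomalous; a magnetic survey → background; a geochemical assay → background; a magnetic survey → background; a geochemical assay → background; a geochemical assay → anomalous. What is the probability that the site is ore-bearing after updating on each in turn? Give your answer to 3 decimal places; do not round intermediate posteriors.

0.127

Apply Bayes' rule sequentially, carrying P(ore) forward.
After a geochemical assay='anomalous': P(ore) = 0.7·0.3000 / (0.7·0.3000 + 0.1·0.7000) ≈ 0.7500
After a magnetic survey='background': P(ore) = 0.15·0.7500 / (0.15·0.7500 + 0.6·0.2500) ≈ 0.4286
After a geochemical assay='background': P(ore) = 0.3·0.4286 / (0.3·0.4286 + 0.9·0.5714) ≈ 0.2000
After a magnetic survey='background': P(ore) = 0.15·0.2000 / (0.15·0.2000 + 0.6·0.8000) ≈ 0.0588
After a geochemical assay='background': P(ore) = 0.3·0.0588 / (0.3·0.0588 + 0.9·0.9412) ≈ 0.0204
After a geochemical assay='anomalous': P(ore) = 0.7·0.0204 / (0.7·0.0204 + 0.1·0.9796) ≈ 0.1273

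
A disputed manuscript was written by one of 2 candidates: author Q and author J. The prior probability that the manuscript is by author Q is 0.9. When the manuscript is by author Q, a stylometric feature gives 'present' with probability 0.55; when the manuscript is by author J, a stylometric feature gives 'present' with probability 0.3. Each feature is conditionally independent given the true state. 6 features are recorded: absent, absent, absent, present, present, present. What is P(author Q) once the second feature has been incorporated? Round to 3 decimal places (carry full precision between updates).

After 'absent': P(author Q) = 0.45·0.9000 / (0.45·0.9000 + 0.7·0.1000) ≈ 0.8526
After 'absent': P(author Q) = 0.45·0.8526 / (0.45·0.8526 + 0.7·0.1474) ≈ 0.7881

0.788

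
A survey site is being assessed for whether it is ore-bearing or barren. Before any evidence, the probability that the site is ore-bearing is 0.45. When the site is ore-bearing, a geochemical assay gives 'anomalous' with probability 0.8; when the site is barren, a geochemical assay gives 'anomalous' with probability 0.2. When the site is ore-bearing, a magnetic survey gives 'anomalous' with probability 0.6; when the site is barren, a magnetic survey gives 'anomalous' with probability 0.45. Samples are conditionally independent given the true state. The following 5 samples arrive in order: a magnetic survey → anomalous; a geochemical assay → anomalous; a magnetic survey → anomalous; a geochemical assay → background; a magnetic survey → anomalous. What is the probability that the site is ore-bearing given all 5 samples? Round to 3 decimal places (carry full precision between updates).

0.660

After a magnetic survey='anomalous': P(ore) = 0.6·0.4500 / (0.6·0.4500 + 0.45·0.5500) ≈ 0.5217
After a geochemical assay='anomalous': P(ore) = 0.8·0.5217 / (0.8·0.5217 + 0.2·0.4783) ≈ 0.8136
After a magnetic survey='anomalous': P(ore) = 0.6·0.8136 / (0.6·0.8136 + 0.45·0.1864) ≈ 0.8533
After a geochemical assay='background': P(ore) = 0.2·0.8533 / (0.2·0.8533 + 0.8·0.1467) ≈ 0.5926
After a magnetic survey='anomalous': P(ore) = 0.6·0.5926 / (0.6·0.5926 + 0.45·0.4074) ≈ 0.6598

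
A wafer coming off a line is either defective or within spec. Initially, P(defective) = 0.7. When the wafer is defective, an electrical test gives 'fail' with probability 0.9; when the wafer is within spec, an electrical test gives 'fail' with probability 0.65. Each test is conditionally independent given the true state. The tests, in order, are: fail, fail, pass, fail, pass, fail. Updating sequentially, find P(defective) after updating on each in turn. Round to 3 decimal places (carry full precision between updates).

0.412

After 'fail': P(defective) = 0.9·0.7000 / (0.9·0.7000 + 0.65·0.3000) ≈ 0.7636
After 'fail': P(defective) = 0.9·0.7636 / (0.9·0.7636 + 0.65·0.2364) ≈ 0.8173
After 'pass': P(defective) = 0.1·0.8173 / (0.1·0.8173 + 0.35·0.1827) ≈ 0.5610
After 'fail': P(defective) = 0.9·0.5610 / (0.9·0.5610 + 0.65·0.4390) ≈ 0.6389
After 'pass': P(defective) = 0.1·0.6389 / (0.1·0.6389 + 0.35·0.3611) ≈ 0.3358
After 'fail': P(defective) = 0.9·0.3358 / (0.9·0.3358 + 0.65·0.6642) ≈ 0.4118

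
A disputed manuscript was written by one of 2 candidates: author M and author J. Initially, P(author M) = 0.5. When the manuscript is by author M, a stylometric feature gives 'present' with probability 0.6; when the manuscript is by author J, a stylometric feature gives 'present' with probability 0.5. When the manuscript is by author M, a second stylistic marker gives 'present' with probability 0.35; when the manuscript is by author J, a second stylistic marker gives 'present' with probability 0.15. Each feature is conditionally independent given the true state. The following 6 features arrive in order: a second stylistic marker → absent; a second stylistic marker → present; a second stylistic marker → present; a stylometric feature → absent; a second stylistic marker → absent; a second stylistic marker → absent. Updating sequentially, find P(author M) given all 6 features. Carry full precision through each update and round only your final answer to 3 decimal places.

0.661

After a second stylistic marker='absent': P(author M) = 0.65·0.5000 / (0.65·0.5000 + 0.85·0.5000) ≈ 0.4333
After a second stylistic marker='present': P(author M) = 0.35·0.4333 / (0.35·0.4333 + 0.15·0.5667) ≈ 0.6408
After a second stylistic marker='present': P(author M) = 0.35·0.6408 / (0.35·0.6408 + 0.15·0.3592) ≈ 0.8063
After a stylometric feature='absent': P(author M) = 0.4·0.8063 / (0.4·0.8063 + 0.5·0.1937) ≈ 0.7691
After a second stylistic marker='absent': P(author M) = 0.65·0.7691 / (0.65·0.7691 + 0.85·0.2309) ≈ 0.7181
After a second stylistic marker='absent': P(author M) = 0.65·0.7181 / (0.65·0.7181 + 0.85·0.2819) ≈ 0.6608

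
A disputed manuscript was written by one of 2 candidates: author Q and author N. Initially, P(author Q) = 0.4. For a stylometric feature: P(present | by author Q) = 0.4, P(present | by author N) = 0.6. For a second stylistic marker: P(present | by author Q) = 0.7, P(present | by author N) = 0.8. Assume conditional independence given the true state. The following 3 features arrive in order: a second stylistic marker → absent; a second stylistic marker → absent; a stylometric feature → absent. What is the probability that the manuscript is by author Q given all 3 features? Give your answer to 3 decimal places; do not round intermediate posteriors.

0.692

Apply Bayes' rule sequentially, carrying P(author Q) forward.
After a second stylistic marker='absent': P(author Q) = 0.3·0.4000 / (0.3·0.4000 + 0.2·0.6000) ≈ 0.5000
After a second stylistic marker='absent': P(author Q) = 0.3·0.5000 / (0.3·0.5000 + 0.2·0.5000) ≈ 0.6000
After a stylometric feature='absent': P(author Q) = 0.6·0.6000 / (0.6·0.6000 + 0.4·0.4000) ≈ 0.6923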